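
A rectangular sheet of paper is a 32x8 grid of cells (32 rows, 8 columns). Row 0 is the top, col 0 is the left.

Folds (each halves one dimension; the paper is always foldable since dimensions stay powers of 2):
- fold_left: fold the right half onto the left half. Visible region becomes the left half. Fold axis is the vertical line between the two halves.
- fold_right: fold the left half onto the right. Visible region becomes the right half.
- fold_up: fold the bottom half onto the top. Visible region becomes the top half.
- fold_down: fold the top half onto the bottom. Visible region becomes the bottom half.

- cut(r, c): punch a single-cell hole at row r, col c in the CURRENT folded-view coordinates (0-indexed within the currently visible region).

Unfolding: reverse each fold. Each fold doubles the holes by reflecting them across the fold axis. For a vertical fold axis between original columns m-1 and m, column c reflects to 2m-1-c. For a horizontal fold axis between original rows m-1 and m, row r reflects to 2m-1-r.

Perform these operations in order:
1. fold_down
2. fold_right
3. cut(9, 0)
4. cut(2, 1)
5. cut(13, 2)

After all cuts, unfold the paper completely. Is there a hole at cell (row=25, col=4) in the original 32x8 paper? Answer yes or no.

Answer: yes

Derivation:
Op 1 fold_down: fold axis h@16; visible region now rows[16,32) x cols[0,8) = 16x8
Op 2 fold_right: fold axis v@4; visible region now rows[16,32) x cols[4,8) = 16x4
Op 3 cut(9, 0): punch at orig (25,4); cuts so far [(25, 4)]; region rows[16,32) x cols[4,8) = 16x4
Op 4 cut(2, 1): punch at orig (18,5); cuts so far [(18, 5), (25, 4)]; region rows[16,32) x cols[4,8) = 16x4
Op 5 cut(13, 2): punch at orig (29,6); cuts so far [(18, 5), (25, 4), (29, 6)]; region rows[16,32) x cols[4,8) = 16x4
Unfold 1 (reflect across v@4): 6 holes -> [(18, 2), (18, 5), (25, 3), (25, 4), (29, 1), (29, 6)]
Unfold 2 (reflect across h@16): 12 holes -> [(2, 1), (2, 6), (6, 3), (6, 4), (13, 2), (13, 5), (18, 2), (18, 5), (25, 3), (25, 4), (29, 1), (29, 6)]
Holes: [(2, 1), (2, 6), (6, 3), (6, 4), (13, 2), (13, 5), (18, 2), (18, 5), (25, 3), (25, 4), (29, 1), (29, 6)]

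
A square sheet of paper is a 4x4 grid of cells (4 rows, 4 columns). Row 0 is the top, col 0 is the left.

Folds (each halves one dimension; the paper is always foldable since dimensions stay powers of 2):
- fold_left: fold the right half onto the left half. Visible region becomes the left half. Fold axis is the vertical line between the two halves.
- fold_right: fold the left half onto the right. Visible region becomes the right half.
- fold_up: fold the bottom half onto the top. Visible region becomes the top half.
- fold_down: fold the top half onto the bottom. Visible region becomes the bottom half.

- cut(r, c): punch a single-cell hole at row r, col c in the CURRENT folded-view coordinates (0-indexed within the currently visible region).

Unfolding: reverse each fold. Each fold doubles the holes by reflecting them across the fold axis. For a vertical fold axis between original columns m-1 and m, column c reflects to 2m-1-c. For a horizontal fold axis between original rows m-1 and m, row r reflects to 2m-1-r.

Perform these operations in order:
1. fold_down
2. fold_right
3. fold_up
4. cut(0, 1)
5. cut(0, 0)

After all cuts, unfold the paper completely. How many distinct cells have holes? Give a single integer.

Op 1 fold_down: fold axis h@2; visible region now rows[2,4) x cols[0,4) = 2x4
Op 2 fold_right: fold axis v@2; visible region now rows[2,4) x cols[2,4) = 2x2
Op 3 fold_up: fold axis h@3; visible region now rows[2,3) x cols[2,4) = 1x2
Op 4 cut(0, 1): punch at orig (2,3); cuts so far [(2, 3)]; region rows[2,3) x cols[2,4) = 1x2
Op 5 cut(0, 0): punch at orig (2,2); cuts so far [(2, 2), (2, 3)]; region rows[2,3) x cols[2,4) = 1x2
Unfold 1 (reflect across h@3): 4 holes -> [(2, 2), (2, 3), (3, 2), (3, 3)]
Unfold 2 (reflect across v@2): 8 holes -> [(2, 0), (2, 1), (2, 2), (2, 3), (3, 0), (3, 1), (3, 2), (3, 3)]
Unfold 3 (reflect across h@2): 16 holes -> [(0, 0), (0, 1), (0, 2), (0, 3), (1, 0), (1, 1), (1, 2), (1, 3), (2, 0), (2, 1), (2, 2), (2, 3), (3, 0), (3, 1), (3, 2), (3, 3)]

Answer: 16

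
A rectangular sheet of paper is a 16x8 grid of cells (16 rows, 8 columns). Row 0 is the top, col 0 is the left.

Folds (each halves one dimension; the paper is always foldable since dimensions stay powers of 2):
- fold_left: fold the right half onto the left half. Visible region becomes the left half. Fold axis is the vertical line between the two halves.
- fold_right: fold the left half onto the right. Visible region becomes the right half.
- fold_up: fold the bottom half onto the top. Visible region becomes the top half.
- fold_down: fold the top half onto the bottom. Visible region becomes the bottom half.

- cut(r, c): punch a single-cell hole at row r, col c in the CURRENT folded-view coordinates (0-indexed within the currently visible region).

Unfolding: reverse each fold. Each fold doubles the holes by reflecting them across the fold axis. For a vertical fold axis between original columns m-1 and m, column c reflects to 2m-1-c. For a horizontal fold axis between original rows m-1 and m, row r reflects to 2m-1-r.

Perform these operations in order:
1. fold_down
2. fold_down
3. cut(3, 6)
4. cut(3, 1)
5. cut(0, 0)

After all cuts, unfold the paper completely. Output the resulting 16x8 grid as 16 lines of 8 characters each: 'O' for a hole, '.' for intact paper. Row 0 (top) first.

Answer: .O....O.
........
........
O.......
O.......
........
........
.O....O.
.O....O.
........
........
O.......
O.......
........
........
.O....O.

Derivation:
Op 1 fold_down: fold axis h@8; visible region now rows[8,16) x cols[0,8) = 8x8
Op 2 fold_down: fold axis h@12; visible region now rows[12,16) x cols[0,8) = 4x8
Op 3 cut(3, 6): punch at orig (15,6); cuts so far [(15, 6)]; region rows[12,16) x cols[0,8) = 4x8
Op 4 cut(3, 1): punch at orig (15,1); cuts so far [(15, 1), (15, 6)]; region rows[12,16) x cols[0,8) = 4x8
Op 5 cut(0, 0): punch at orig (12,0); cuts so far [(12, 0), (15, 1), (15, 6)]; region rows[12,16) x cols[0,8) = 4x8
Unfold 1 (reflect across h@12): 6 holes -> [(8, 1), (8, 6), (11, 0), (12, 0), (15, 1), (15, 6)]
Unfold 2 (reflect across h@8): 12 holes -> [(0, 1), (0, 6), (3, 0), (4, 0), (7, 1), (7, 6), (8, 1), (8, 6), (11, 0), (12, 0), (15, 1), (15, 6)]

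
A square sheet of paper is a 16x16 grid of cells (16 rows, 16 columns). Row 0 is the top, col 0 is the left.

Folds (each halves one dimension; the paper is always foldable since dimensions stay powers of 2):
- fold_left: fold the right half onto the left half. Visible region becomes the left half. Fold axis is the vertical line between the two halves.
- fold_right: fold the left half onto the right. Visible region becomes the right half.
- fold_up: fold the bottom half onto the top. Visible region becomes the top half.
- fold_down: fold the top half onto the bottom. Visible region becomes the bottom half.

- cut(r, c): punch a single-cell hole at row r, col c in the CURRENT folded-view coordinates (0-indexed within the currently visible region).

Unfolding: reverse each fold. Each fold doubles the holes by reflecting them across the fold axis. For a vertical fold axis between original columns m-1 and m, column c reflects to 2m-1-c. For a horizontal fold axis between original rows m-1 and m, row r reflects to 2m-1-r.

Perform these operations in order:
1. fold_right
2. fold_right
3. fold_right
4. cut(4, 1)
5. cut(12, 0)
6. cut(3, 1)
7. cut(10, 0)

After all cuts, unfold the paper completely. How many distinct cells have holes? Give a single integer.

Op 1 fold_right: fold axis v@8; visible region now rows[0,16) x cols[8,16) = 16x8
Op 2 fold_right: fold axis v@12; visible region now rows[0,16) x cols[12,16) = 16x4
Op 3 fold_right: fold axis v@14; visible region now rows[0,16) x cols[14,16) = 16x2
Op 4 cut(4, 1): punch at orig (4,15); cuts so far [(4, 15)]; region rows[0,16) x cols[14,16) = 16x2
Op 5 cut(12, 0): punch at orig (12,14); cuts so far [(4, 15), (12, 14)]; region rows[0,16) x cols[14,16) = 16x2
Op 6 cut(3, 1): punch at orig (3,15); cuts so far [(3, 15), (4, 15), (12, 14)]; region rows[0,16) x cols[14,16) = 16x2
Op 7 cut(10, 0): punch at orig (10,14); cuts so far [(3, 15), (4, 15), (10, 14), (12, 14)]; region rows[0,16) x cols[14,16) = 16x2
Unfold 1 (reflect across v@14): 8 holes -> [(3, 12), (3, 15), (4, 12), (4, 15), (10, 13), (10, 14), (12, 13), (12, 14)]
Unfold 2 (reflect across v@12): 16 holes -> [(3, 8), (3, 11), (3, 12), (3, 15), (4, 8), (4, 11), (4, 12), (4, 15), (10, 9), (10, 10), (10, 13), (10, 14), (12, 9), (12, 10), (12, 13), (12, 14)]
Unfold 3 (reflect across v@8): 32 holes -> [(3, 0), (3, 3), (3, 4), (3, 7), (3, 8), (3, 11), (3, 12), (3, 15), (4, 0), (4, 3), (4, 4), (4, 7), (4, 8), (4, 11), (4, 12), (4, 15), (10, 1), (10, 2), (10, 5), (10, 6), (10, 9), (10, 10), (10, 13), (10, 14), (12, 1), (12, 2), (12, 5), (12, 6), (12, 9), (12, 10), (12, 13), (12, 14)]

Answer: 32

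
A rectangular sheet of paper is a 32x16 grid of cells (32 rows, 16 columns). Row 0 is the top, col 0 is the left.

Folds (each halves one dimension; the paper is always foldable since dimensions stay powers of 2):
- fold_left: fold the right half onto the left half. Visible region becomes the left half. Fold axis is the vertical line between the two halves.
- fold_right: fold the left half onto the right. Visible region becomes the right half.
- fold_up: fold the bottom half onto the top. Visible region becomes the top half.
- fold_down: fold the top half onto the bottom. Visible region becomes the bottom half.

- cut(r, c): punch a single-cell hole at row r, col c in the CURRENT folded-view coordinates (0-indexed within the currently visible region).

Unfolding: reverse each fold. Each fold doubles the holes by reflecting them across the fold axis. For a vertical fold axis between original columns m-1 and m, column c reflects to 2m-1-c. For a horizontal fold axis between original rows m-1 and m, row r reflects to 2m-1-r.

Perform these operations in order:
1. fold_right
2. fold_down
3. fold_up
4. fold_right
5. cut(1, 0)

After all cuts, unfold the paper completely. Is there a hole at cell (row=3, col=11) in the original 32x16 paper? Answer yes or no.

Answer: no

Derivation:
Op 1 fold_right: fold axis v@8; visible region now rows[0,32) x cols[8,16) = 32x8
Op 2 fold_down: fold axis h@16; visible region now rows[16,32) x cols[8,16) = 16x8
Op 3 fold_up: fold axis h@24; visible region now rows[16,24) x cols[8,16) = 8x8
Op 4 fold_right: fold axis v@12; visible region now rows[16,24) x cols[12,16) = 8x4
Op 5 cut(1, 0): punch at orig (17,12); cuts so far [(17, 12)]; region rows[16,24) x cols[12,16) = 8x4
Unfold 1 (reflect across v@12): 2 holes -> [(17, 11), (17, 12)]
Unfold 2 (reflect across h@24): 4 holes -> [(17, 11), (17, 12), (30, 11), (30, 12)]
Unfold 3 (reflect across h@16): 8 holes -> [(1, 11), (1, 12), (14, 11), (14, 12), (17, 11), (17, 12), (30, 11), (30, 12)]
Unfold 4 (reflect across v@8): 16 holes -> [(1, 3), (1, 4), (1, 11), (1, 12), (14, 3), (14, 4), (14, 11), (14, 12), (17, 3), (17, 4), (17, 11), (17, 12), (30, 3), (30, 4), (30, 11), (30, 12)]
Holes: [(1, 3), (1, 4), (1, 11), (1, 12), (14, 3), (14, 4), (14, 11), (14, 12), (17, 3), (17, 4), (17, 11), (17, 12), (30, 3), (30, 4), (30, 11), (30, 12)]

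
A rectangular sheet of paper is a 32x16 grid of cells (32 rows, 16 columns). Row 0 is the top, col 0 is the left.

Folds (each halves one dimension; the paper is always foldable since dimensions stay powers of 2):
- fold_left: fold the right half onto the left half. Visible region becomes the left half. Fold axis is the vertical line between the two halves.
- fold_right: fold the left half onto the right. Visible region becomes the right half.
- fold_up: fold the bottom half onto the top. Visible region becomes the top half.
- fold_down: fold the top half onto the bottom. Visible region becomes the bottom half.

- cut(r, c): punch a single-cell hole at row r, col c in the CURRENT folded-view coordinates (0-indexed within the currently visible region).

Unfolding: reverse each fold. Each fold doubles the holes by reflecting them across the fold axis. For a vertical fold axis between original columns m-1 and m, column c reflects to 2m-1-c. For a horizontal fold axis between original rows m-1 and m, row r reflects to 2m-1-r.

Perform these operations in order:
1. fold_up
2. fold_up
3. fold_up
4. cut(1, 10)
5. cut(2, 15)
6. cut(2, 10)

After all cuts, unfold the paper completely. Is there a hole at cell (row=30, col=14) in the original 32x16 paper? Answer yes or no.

Op 1 fold_up: fold axis h@16; visible region now rows[0,16) x cols[0,16) = 16x16
Op 2 fold_up: fold axis h@8; visible region now rows[0,8) x cols[0,16) = 8x16
Op 3 fold_up: fold axis h@4; visible region now rows[0,4) x cols[0,16) = 4x16
Op 4 cut(1, 10): punch at orig (1,10); cuts so far [(1, 10)]; region rows[0,4) x cols[0,16) = 4x16
Op 5 cut(2, 15): punch at orig (2,15); cuts so far [(1, 10), (2, 15)]; region rows[0,4) x cols[0,16) = 4x16
Op 6 cut(2, 10): punch at orig (2,10); cuts so far [(1, 10), (2, 10), (2, 15)]; region rows[0,4) x cols[0,16) = 4x16
Unfold 1 (reflect across h@4): 6 holes -> [(1, 10), (2, 10), (2, 15), (5, 10), (5, 15), (6, 10)]
Unfold 2 (reflect across h@8): 12 holes -> [(1, 10), (2, 10), (2, 15), (5, 10), (5, 15), (6, 10), (9, 10), (10, 10), (10, 15), (13, 10), (13, 15), (14, 10)]
Unfold 3 (reflect across h@16): 24 holes -> [(1, 10), (2, 10), (2, 15), (5, 10), (5, 15), (6, 10), (9, 10), (10, 10), (10, 15), (13, 10), (13, 15), (14, 10), (17, 10), (18, 10), (18, 15), (21, 10), (21, 15), (22, 10), (25, 10), (26, 10), (26, 15), (29, 10), (29, 15), (30, 10)]
Holes: [(1, 10), (2, 10), (2, 15), (5, 10), (5, 15), (6, 10), (9, 10), (10, 10), (10, 15), (13, 10), (13, 15), (14, 10), (17, 10), (18, 10), (18, 15), (21, 10), (21, 15), (22, 10), (25, 10), (26, 10), (26, 15), (29, 10), (29, 15), (30, 10)]

Answer: no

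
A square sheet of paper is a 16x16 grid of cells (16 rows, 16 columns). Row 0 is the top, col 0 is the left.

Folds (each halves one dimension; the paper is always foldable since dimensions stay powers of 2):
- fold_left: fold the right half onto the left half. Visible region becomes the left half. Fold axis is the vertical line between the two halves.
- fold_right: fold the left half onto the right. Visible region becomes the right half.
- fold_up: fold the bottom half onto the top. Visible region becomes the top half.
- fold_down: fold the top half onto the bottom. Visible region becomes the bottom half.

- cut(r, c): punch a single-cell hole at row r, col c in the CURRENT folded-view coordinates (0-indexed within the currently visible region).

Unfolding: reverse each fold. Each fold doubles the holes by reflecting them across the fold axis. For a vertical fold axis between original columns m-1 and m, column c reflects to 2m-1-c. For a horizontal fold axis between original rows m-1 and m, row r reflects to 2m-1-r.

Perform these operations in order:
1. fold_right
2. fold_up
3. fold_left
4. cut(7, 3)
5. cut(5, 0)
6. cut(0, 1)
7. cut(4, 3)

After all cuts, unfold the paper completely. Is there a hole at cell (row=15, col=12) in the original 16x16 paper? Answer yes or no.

Answer: no

Derivation:
Op 1 fold_right: fold axis v@8; visible region now rows[0,16) x cols[8,16) = 16x8
Op 2 fold_up: fold axis h@8; visible region now rows[0,8) x cols[8,16) = 8x8
Op 3 fold_left: fold axis v@12; visible region now rows[0,8) x cols[8,12) = 8x4
Op 4 cut(7, 3): punch at orig (7,11); cuts so far [(7, 11)]; region rows[0,8) x cols[8,12) = 8x4
Op 5 cut(5, 0): punch at orig (5,8); cuts so far [(5, 8), (7, 11)]; region rows[0,8) x cols[8,12) = 8x4
Op 6 cut(0, 1): punch at orig (0,9); cuts so far [(0, 9), (5, 8), (7, 11)]; region rows[0,8) x cols[8,12) = 8x4
Op 7 cut(4, 3): punch at orig (4,11); cuts so far [(0, 9), (4, 11), (5, 8), (7, 11)]; region rows[0,8) x cols[8,12) = 8x4
Unfold 1 (reflect across v@12): 8 holes -> [(0, 9), (0, 14), (4, 11), (4, 12), (5, 8), (5, 15), (7, 11), (7, 12)]
Unfold 2 (reflect across h@8): 16 holes -> [(0, 9), (0, 14), (4, 11), (4, 12), (5, 8), (5, 15), (7, 11), (7, 12), (8, 11), (8, 12), (10, 8), (10, 15), (11, 11), (11, 12), (15, 9), (15, 14)]
Unfold 3 (reflect across v@8): 32 holes -> [(0, 1), (0, 6), (0, 9), (0, 14), (4, 3), (4, 4), (4, 11), (4, 12), (5, 0), (5, 7), (5, 8), (5, 15), (7, 3), (7, 4), (7, 11), (7, 12), (8, 3), (8, 4), (8, 11), (8, 12), (10, 0), (10, 7), (10, 8), (10, 15), (11, 3), (11, 4), (11, 11), (11, 12), (15, 1), (15, 6), (15, 9), (15, 14)]
Holes: [(0, 1), (0, 6), (0, 9), (0, 14), (4, 3), (4, 4), (4, 11), (4, 12), (5, 0), (5, 7), (5, 8), (5, 15), (7, 3), (7, 4), (7, 11), (7, 12), (8, 3), (8, 4), (8, 11), (8, 12), (10, 0), (10, 7), (10, 8), (10, 15), (11, 3), (11, 4), (11, 11), (11, 12), (15, 1), (15, 6), (15, 9), (15, 14)]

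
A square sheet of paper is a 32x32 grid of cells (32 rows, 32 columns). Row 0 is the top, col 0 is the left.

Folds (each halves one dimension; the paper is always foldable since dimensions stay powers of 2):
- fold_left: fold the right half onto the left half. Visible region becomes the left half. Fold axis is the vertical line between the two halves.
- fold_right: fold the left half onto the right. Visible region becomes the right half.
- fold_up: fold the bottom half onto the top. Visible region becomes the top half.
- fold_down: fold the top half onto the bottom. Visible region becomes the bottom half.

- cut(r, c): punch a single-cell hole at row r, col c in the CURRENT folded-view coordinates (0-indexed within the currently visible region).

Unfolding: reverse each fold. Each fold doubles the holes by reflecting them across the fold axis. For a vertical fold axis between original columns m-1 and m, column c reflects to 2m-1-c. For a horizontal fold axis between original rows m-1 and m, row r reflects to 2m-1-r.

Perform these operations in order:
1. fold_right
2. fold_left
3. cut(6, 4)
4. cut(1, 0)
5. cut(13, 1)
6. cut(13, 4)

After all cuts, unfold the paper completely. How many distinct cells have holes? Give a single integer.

Op 1 fold_right: fold axis v@16; visible region now rows[0,32) x cols[16,32) = 32x16
Op 2 fold_left: fold axis v@24; visible region now rows[0,32) x cols[16,24) = 32x8
Op 3 cut(6, 4): punch at orig (6,20); cuts so far [(6, 20)]; region rows[0,32) x cols[16,24) = 32x8
Op 4 cut(1, 0): punch at orig (1,16); cuts so far [(1, 16), (6, 20)]; region rows[0,32) x cols[16,24) = 32x8
Op 5 cut(13, 1): punch at orig (13,17); cuts so far [(1, 16), (6, 20), (13, 17)]; region rows[0,32) x cols[16,24) = 32x8
Op 6 cut(13, 4): punch at orig (13,20); cuts so far [(1, 16), (6, 20), (13, 17), (13, 20)]; region rows[0,32) x cols[16,24) = 32x8
Unfold 1 (reflect across v@24): 8 holes -> [(1, 16), (1, 31), (6, 20), (6, 27), (13, 17), (13, 20), (13, 27), (13, 30)]
Unfold 2 (reflect across v@16): 16 holes -> [(1, 0), (1, 15), (1, 16), (1, 31), (6, 4), (6, 11), (6, 20), (6, 27), (13, 1), (13, 4), (13, 11), (13, 14), (13, 17), (13, 20), (13, 27), (13, 30)]

Answer: 16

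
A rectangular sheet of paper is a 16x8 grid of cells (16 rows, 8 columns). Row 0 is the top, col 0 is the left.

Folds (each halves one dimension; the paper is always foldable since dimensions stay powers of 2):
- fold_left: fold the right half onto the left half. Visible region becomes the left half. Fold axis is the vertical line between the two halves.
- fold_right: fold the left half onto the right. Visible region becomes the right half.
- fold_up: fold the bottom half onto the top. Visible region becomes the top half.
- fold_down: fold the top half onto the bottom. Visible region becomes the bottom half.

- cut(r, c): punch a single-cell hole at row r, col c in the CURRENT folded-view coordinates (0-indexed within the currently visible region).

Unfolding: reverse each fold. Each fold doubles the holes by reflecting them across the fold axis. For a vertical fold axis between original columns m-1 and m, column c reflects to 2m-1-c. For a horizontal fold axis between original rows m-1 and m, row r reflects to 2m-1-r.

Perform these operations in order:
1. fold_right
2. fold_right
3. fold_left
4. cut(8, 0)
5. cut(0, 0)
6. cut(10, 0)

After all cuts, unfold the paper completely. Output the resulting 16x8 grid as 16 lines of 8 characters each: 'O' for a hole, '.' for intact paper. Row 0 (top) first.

Op 1 fold_right: fold axis v@4; visible region now rows[0,16) x cols[4,8) = 16x4
Op 2 fold_right: fold axis v@6; visible region now rows[0,16) x cols[6,8) = 16x2
Op 3 fold_left: fold axis v@7; visible region now rows[0,16) x cols[6,7) = 16x1
Op 4 cut(8, 0): punch at orig (8,6); cuts so far [(8, 6)]; region rows[0,16) x cols[6,7) = 16x1
Op 5 cut(0, 0): punch at orig (0,6); cuts so far [(0, 6), (8, 6)]; region rows[0,16) x cols[6,7) = 16x1
Op 6 cut(10, 0): punch at orig (10,6); cuts so far [(0, 6), (8, 6), (10, 6)]; region rows[0,16) x cols[6,7) = 16x1
Unfold 1 (reflect across v@7): 6 holes -> [(0, 6), (0, 7), (8, 6), (8, 7), (10, 6), (10, 7)]
Unfold 2 (reflect across v@6): 12 holes -> [(0, 4), (0, 5), (0, 6), (0, 7), (8, 4), (8, 5), (8, 6), (8, 7), (10, 4), (10, 5), (10, 6), (10, 7)]
Unfold 3 (reflect across v@4): 24 holes -> [(0, 0), (0, 1), (0, 2), (0, 3), (0, 4), (0, 5), (0, 6), (0, 7), (8, 0), (8, 1), (8, 2), (8, 3), (8, 4), (8, 5), (8, 6), (8, 7), (10, 0), (10, 1), (10, 2), (10, 3), (10, 4), (10, 5), (10, 6), (10, 7)]

Answer: OOOOOOOO
........
........
........
........
........
........
........
OOOOOOOO
........
OOOOOOOO
........
........
........
........
........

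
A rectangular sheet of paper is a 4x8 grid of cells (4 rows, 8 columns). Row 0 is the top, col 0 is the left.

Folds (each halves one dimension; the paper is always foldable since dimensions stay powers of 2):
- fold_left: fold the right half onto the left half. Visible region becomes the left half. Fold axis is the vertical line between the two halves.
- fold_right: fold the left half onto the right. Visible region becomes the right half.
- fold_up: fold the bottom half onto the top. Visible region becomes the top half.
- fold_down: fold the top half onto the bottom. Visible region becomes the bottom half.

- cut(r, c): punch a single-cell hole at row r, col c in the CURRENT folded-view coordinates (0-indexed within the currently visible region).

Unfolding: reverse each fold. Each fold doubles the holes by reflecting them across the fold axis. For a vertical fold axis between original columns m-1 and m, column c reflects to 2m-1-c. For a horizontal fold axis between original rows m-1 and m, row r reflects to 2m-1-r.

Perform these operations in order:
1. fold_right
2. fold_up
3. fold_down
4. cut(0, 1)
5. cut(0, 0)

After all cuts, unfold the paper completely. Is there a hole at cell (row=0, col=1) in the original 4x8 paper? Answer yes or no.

Op 1 fold_right: fold axis v@4; visible region now rows[0,4) x cols[4,8) = 4x4
Op 2 fold_up: fold axis h@2; visible region now rows[0,2) x cols[4,8) = 2x4
Op 3 fold_down: fold axis h@1; visible region now rows[1,2) x cols[4,8) = 1x4
Op 4 cut(0, 1): punch at orig (1,5); cuts so far [(1, 5)]; region rows[1,2) x cols[4,8) = 1x4
Op 5 cut(0, 0): punch at orig (1,4); cuts so far [(1, 4), (1, 5)]; region rows[1,2) x cols[4,8) = 1x4
Unfold 1 (reflect across h@1): 4 holes -> [(0, 4), (0, 5), (1, 4), (1, 5)]
Unfold 2 (reflect across h@2): 8 holes -> [(0, 4), (0, 5), (1, 4), (1, 5), (2, 4), (2, 5), (3, 4), (3, 5)]
Unfold 3 (reflect across v@4): 16 holes -> [(0, 2), (0, 3), (0, 4), (0, 5), (1, 2), (1, 3), (1, 4), (1, 5), (2, 2), (2, 3), (2, 4), (2, 5), (3, 2), (3, 3), (3, 4), (3, 5)]
Holes: [(0, 2), (0, 3), (0, 4), (0, 5), (1, 2), (1, 3), (1, 4), (1, 5), (2, 2), (2, 3), (2, 4), (2, 5), (3, 2), (3, 3), (3, 4), (3, 5)]

Answer: no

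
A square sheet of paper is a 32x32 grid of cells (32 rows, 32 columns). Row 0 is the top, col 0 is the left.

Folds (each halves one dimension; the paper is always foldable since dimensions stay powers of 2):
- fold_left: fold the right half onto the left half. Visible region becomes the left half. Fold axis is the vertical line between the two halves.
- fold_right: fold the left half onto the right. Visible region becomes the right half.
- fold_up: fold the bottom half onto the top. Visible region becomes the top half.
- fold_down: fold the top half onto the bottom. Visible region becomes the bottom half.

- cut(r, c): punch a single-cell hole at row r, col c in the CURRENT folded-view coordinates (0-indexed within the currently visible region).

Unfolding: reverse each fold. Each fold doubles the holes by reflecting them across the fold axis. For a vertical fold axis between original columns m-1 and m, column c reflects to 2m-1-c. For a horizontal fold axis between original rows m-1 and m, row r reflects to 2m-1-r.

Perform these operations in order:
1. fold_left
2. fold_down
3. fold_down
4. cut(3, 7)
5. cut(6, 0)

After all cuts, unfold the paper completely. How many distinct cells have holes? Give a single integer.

Op 1 fold_left: fold axis v@16; visible region now rows[0,32) x cols[0,16) = 32x16
Op 2 fold_down: fold axis h@16; visible region now rows[16,32) x cols[0,16) = 16x16
Op 3 fold_down: fold axis h@24; visible region now rows[24,32) x cols[0,16) = 8x16
Op 4 cut(3, 7): punch at orig (27,7); cuts so far [(27, 7)]; region rows[24,32) x cols[0,16) = 8x16
Op 5 cut(6, 0): punch at orig (30,0); cuts so far [(27, 7), (30, 0)]; region rows[24,32) x cols[0,16) = 8x16
Unfold 1 (reflect across h@24): 4 holes -> [(17, 0), (20, 7), (27, 7), (30, 0)]
Unfold 2 (reflect across h@16): 8 holes -> [(1, 0), (4, 7), (11, 7), (14, 0), (17, 0), (20, 7), (27, 7), (30, 0)]
Unfold 3 (reflect across v@16): 16 holes -> [(1, 0), (1, 31), (4, 7), (4, 24), (11, 7), (11, 24), (14, 0), (14, 31), (17, 0), (17, 31), (20, 7), (20, 24), (27, 7), (27, 24), (30, 0), (30, 31)]

Answer: 16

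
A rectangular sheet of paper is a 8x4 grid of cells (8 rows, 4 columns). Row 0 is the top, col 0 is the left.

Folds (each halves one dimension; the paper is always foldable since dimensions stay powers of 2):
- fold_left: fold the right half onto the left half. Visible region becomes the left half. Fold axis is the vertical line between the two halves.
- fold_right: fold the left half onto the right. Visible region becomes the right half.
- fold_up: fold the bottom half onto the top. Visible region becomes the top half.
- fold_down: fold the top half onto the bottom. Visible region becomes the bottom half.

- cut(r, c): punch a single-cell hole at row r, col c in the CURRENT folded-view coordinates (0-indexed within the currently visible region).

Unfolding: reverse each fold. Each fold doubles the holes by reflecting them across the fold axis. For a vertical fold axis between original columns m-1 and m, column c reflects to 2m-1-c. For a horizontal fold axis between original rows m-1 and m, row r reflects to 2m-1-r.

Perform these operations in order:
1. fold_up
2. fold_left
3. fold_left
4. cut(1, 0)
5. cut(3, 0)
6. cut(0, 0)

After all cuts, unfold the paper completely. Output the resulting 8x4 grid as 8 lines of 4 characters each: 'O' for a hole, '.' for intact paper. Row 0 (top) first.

Op 1 fold_up: fold axis h@4; visible region now rows[0,4) x cols[0,4) = 4x4
Op 2 fold_left: fold axis v@2; visible region now rows[0,4) x cols[0,2) = 4x2
Op 3 fold_left: fold axis v@1; visible region now rows[0,4) x cols[0,1) = 4x1
Op 4 cut(1, 0): punch at orig (1,0); cuts so far [(1, 0)]; region rows[0,4) x cols[0,1) = 4x1
Op 5 cut(3, 0): punch at orig (3,0); cuts so far [(1, 0), (3, 0)]; region rows[0,4) x cols[0,1) = 4x1
Op 6 cut(0, 0): punch at orig (0,0); cuts so far [(0, 0), (1, 0), (3, 0)]; region rows[0,4) x cols[0,1) = 4x1
Unfold 1 (reflect across v@1): 6 holes -> [(0, 0), (0, 1), (1, 0), (1, 1), (3, 0), (3, 1)]
Unfold 2 (reflect across v@2): 12 holes -> [(0, 0), (0, 1), (0, 2), (0, 3), (1, 0), (1, 1), (1, 2), (1, 3), (3, 0), (3, 1), (3, 2), (3, 3)]
Unfold 3 (reflect across h@4): 24 holes -> [(0, 0), (0, 1), (0, 2), (0, 3), (1, 0), (1, 1), (1, 2), (1, 3), (3, 0), (3, 1), (3, 2), (3, 3), (4, 0), (4, 1), (4, 2), (4, 3), (6, 0), (6, 1), (6, 2), (6, 3), (7, 0), (7, 1), (7, 2), (7, 3)]

Answer: OOOO
OOOO
....
OOOO
OOOO
....
OOOO
OOOO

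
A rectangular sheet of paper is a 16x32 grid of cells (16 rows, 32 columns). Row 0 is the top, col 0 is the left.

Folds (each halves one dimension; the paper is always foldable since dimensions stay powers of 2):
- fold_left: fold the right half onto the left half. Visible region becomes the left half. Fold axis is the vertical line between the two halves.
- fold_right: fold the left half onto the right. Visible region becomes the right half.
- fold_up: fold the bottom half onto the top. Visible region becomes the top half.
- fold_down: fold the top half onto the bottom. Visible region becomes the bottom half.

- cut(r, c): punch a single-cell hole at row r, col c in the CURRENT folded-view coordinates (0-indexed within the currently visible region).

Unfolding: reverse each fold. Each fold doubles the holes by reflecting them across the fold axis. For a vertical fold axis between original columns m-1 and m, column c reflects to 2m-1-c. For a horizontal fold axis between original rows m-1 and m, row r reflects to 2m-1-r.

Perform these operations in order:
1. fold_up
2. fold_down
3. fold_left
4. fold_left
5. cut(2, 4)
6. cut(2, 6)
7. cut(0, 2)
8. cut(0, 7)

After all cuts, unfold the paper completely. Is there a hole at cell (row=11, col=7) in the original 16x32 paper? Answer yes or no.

Op 1 fold_up: fold axis h@8; visible region now rows[0,8) x cols[0,32) = 8x32
Op 2 fold_down: fold axis h@4; visible region now rows[4,8) x cols[0,32) = 4x32
Op 3 fold_left: fold axis v@16; visible region now rows[4,8) x cols[0,16) = 4x16
Op 4 fold_left: fold axis v@8; visible region now rows[4,8) x cols[0,8) = 4x8
Op 5 cut(2, 4): punch at orig (6,4); cuts so far [(6, 4)]; region rows[4,8) x cols[0,8) = 4x8
Op 6 cut(2, 6): punch at orig (6,6); cuts so far [(6, 4), (6, 6)]; region rows[4,8) x cols[0,8) = 4x8
Op 7 cut(0, 2): punch at orig (4,2); cuts so far [(4, 2), (6, 4), (6, 6)]; region rows[4,8) x cols[0,8) = 4x8
Op 8 cut(0, 7): punch at orig (4,7); cuts so far [(4, 2), (4, 7), (6, 4), (6, 6)]; region rows[4,8) x cols[0,8) = 4x8
Unfold 1 (reflect across v@8): 8 holes -> [(4, 2), (4, 7), (4, 8), (4, 13), (6, 4), (6, 6), (6, 9), (6, 11)]
Unfold 2 (reflect across v@16): 16 holes -> [(4, 2), (4, 7), (4, 8), (4, 13), (4, 18), (4, 23), (4, 24), (4, 29), (6, 4), (6, 6), (6, 9), (6, 11), (6, 20), (6, 22), (6, 25), (6, 27)]
Unfold 3 (reflect across h@4): 32 holes -> [(1, 4), (1, 6), (1, 9), (1, 11), (1, 20), (1, 22), (1, 25), (1, 27), (3, 2), (3, 7), (3, 8), (3, 13), (3, 18), (3, 23), (3, 24), (3, 29), (4, 2), (4, 7), (4, 8), (4, 13), (4, 18), (4, 23), (4, 24), (4, 29), (6, 4), (6, 6), (6, 9), (6, 11), (6, 20), (6, 22), (6, 25), (6, 27)]
Unfold 4 (reflect across h@8): 64 holes -> [(1, 4), (1, 6), (1, 9), (1, 11), (1, 20), (1, 22), (1, 25), (1, 27), (3, 2), (3, 7), (3, 8), (3, 13), (3, 18), (3, 23), (3, 24), (3, 29), (4, 2), (4, 7), (4, 8), (4, 13), (4, 18), (4, 23), (4, 24), (4, 29), (6, 4), (6, 6), (6, 9), (6, 11), (6, 20), (6, 22), (6, 25), (6, 27), (9, 4), (9, 6), (9, 9), (9, 11), (9, 20), (9, 22), (9, 25), (9, 27), (11, 2), (11, 7), (11, 8), (11, 13), (11, 18), (11, 23), (11, 24), (11, 29), (12, 2), (12, 7), (12, 8), (12, 13), (12, 18), (12, 23), (12, 24), (12, 29), (14, 4), (14, 6), (14, 9), (14, 11), (14, 20), (14, 22), (14, 25), (14, 27)]
Holes: [(1, 4), (1, 6), (1, 9), (1, 11), (1, 20), (1, 22), (1, 25), (1, 27), (3, 2), (3, 7), (3, 8), (3, 13), (3, 18), (3, 23), (3, 24), (3, 29), (4, 2), (4, 7), (4, 8), (4, 13), (4, 18), (4, 23), (4, 24), (4, 29), (6, 4), (6, 6), (6, 9), (6, 11), (6, 20), (6, 22), (6, 25), (6, 27), (9, 4), (9, 6), (9, 9), (9, 11), (9, 20), (9, 22), (9, 25), (9, 27), (11, 2), (11, 7), (11, 8), (11, 13), (11, 18), (11, 23), (11, 24), (11, 29), (12, 2), (12, 7), (12, 8), (12, 13), (12, 18), (12, 23), (12, 24), (12, 29), (14, 4), (14, 6), (14, 9), (14, 11), (14, 20), (14, 22), (14, 25), (14, 27)]

Answer: yes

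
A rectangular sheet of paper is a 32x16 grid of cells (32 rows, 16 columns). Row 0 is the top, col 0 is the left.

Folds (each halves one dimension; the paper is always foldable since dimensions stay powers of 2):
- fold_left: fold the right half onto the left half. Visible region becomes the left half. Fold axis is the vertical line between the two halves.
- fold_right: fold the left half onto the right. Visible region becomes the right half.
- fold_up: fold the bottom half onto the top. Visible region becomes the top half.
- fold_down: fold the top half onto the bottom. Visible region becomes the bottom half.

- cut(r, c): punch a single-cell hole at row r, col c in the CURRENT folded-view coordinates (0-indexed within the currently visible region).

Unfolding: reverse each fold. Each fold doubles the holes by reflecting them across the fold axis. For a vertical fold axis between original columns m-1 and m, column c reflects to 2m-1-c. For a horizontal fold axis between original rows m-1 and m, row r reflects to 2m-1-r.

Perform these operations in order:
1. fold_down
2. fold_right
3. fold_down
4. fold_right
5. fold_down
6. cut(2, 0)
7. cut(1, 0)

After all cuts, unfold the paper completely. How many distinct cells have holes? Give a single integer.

Answer: 64

Derivation:
Op 1 fold_down: fold axis h@16; visible region now rows[16,32) x cols[0,16) = 16x16
Op 2 fold_right: fold axis v@8; visible region now rows[16,32) x cols[8,16) = 16x8
Op 3 fold_down: fold axis h@24; visible region now rows[24,32) x cols[8,16) = 8x8
Op 4 fold_right: fold axis v@12; visible region now rows[24,32) x cols[12,16) = 8x4
Op 5 fold_down: fold axis h@28; visible region now rows[28,32) x cols[12,16) = 4x4
Op 6 cut(2, 0): punch at orig (30,12); cuts so far [(30, 12)]; region rows[28,32) x cols[12,16) = 4x4
Op 7 cut(1, 0): punch at orig (29,12); cuts so far [(29, 12), (30, 12)]; region rows[28,32) x cols[12,16) = 4x4
Unfold 1 (reflect across h@28): 4 holes -> [(25, 12), (26, 12), (29, 12), (30, 12)]
Unfold 2 (reflect across v@12): 8 holes -> [(25, 11), (25, 12), (26, 11), (26, 12), (29, 11), (29, 12), (30, 11), (30, 12)]
Unfold 3 (reflect across h@24): 16 holes -> [(17, 11), (17, 12), (18, 11), (18, 12), (21, 11), (21, 12), (22, 11), (22, 12), (25, 11), (25, 12), (26, 11), (26, 12), (29, 11), (29, 12), (30, 11), (30, 12)]
Unfold 4 (reflect across v@8): 32 holes -> [(17, 3), (17, 4), (17, 11), (17, 12), (18, 3), (18, 4), (18, 11), (18, 12), (21, 3), (21, 4), (21, 11), (21, 12), (22, 3), (22, 4), (22, 11), (22, 12), (25, 3), (25, 4), (25, 11), (25, 12), (26, 3), (26, 4), (26, 11), (26, 12), (29, 3), (29, 4), (29, 11), (29, 12), (30, 3), (30, 4), (30, 11), (30, 12)]
Unfold 5 (reflect across h@16): 64 holes -> [(1, 3), (1, 4), (1, 11), (1, 12), (2, 3), (2, 4), (2, 11), (2, 12), (5, 3), (5, 4), (5, 11), (5, 12), (6, 3), (6, 4), (6, 11), (6, 12), (9, 3), (9, 4), (9, 11), (9, 12), (10, 3), (10, 4), (10, 11), (10, 12), (13, 3), (13, 4), (13, 11), (13, 12), (14, 3), (14, 4), (14, 11), (14, 12), (17, 3), (17, 4), (17, 11), (17, 12), (18, 3), (18, 4), (18, 11), (18, 12), (21, 3), (21, 4), (21, 11), (21, 12), (22, 3), (22, 4), (22, 11), (22, 12), (25, 3), (25, 4), (25, 11), (25, 12), (26, 3), (26, 4), (26, 11), (26, 12), (29, 3), (29, 4), (29, 11), (29, 12), (30, 3), (30, 4), (30, 11), (30, 12)]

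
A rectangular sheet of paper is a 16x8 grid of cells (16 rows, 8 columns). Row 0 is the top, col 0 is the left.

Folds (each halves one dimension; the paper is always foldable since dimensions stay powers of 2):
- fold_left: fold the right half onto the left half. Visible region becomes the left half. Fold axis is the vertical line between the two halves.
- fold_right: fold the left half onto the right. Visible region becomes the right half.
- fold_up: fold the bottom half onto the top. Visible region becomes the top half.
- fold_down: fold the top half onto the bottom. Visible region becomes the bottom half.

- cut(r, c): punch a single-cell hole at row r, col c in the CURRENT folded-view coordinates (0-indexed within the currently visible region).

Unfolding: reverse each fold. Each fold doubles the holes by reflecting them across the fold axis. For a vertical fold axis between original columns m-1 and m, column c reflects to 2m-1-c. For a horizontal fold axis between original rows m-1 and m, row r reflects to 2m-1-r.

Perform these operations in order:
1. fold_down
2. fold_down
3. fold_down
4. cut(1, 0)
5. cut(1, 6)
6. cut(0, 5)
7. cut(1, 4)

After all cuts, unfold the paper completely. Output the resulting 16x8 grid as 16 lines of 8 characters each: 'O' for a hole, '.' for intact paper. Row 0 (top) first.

Answer: O...O.O.
.....O..
.....O..
O...O.O.
O...O.O.
.....O..
.....O..
O...O.O.
O...O.O.
.....O..
.....O..
O...O.O.
O...O.O.
.....O..
.....O..
O...O.O.

Derivation:
Op 1 fold_down: fold axis h@8; visible region now rows[8,16) x cols[0,8) = 8x8
Op 2 fold_down: fold axis h@12; visible region now rows[12,16) x cols[0,8) = 4x8
Op 3 fold_down: fold axis h@14; visible region now rows[14,16) x cols[0,8) = 2x8
Op 4 cut(1, 0): punch at orig (15,0); cuts so far [(15, 0)]; region rows[14,16) x cols[0,8) = 2x8
Op 5 cut(1, 6): punch at orig (15,6); cuts so far [(15, 0), (15, 6)]; region rows[14,16) x cols[0,8) = 2x8
Op 6 cut(0, 5): punch at orig (14,5); cuts so far [(14, 5), (15, 0), (15, 6)]; region rows[14,16) x cols[0,8) = 2x8
Op 7 cut(1, 4): punch at orig (15,4); cuts so far [(14, 5), (15, 0), (15, 4), (15, 6)]; region rows[14,16) x cols[0,8) = 2x8
Unfold 1 (reflect across h@14): 8 holes -> [(12, 0), (12, 4), (12, 6), (13, 5), (14, 5), (15, 0), (15, 4), (15, 6)]
Unfold 2 (reflect across h@12): 16 holes -> [(8, 0), (8, 4), (8, 6), (9, 5), (10, 5), (11, 0), (11, 4), (11, 6), (12, 0), (12, 4), (12, 6), (13, 5), (14, 5), (15, 0), (15, 4), (15, 6)]
Unfold 3 (reflect across h@8): 32 holes -> [(0, 0), (0, 4), (0, 6), (1, 5), (2, 5), (3, 0), (3, 4), (3, 6), (4, 0), (4, 4), (4, 6), (5, 5), (6, 5), (7, 0), (7, 4), (7, 6), (8, 0), (8, 4), (8, 6), (9, 5), (10, 5), (11, 0), (11, 4), (11, 6), (12, 0), (12, 4), (12, 6), (13, 5), (14, 5), (15, 0), (15, 4), (15, 6)]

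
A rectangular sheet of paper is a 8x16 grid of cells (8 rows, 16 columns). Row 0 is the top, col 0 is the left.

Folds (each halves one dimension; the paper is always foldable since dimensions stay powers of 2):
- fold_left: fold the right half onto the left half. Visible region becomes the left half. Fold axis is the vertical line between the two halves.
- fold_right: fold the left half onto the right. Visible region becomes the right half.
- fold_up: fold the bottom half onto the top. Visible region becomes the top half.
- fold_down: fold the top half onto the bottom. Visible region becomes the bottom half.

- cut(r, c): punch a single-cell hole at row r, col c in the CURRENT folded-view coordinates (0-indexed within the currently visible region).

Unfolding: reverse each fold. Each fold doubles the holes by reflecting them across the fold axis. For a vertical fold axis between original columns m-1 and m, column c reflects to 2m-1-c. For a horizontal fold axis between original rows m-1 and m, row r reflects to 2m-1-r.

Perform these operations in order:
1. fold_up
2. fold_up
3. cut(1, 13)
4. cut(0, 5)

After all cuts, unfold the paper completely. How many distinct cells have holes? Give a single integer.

Answer: 8

Derivation:
Op 1 fold_up: fold axis h@4; visible region now rows[0,4) x cols[0,16) = 4x16
Op 2 fold_up: fold axis h@2; visible region now rows[0,2) x cols[0,16) = 2x16
Op 3 cut(1, 13): punch at orig (1,13); cuts so far [(1, 13)]; region rows[0,2) x cols[0,16) = 2x16
Op 4 cut(0, 5): punch at orig (0,5); cuts so far [(0, 5), (1, 13)]; region rows[0,2) x cols[0,16) = 2x16
Unfold 1 (reflect across h@2): 4 holes -> [(0, 5), (1, 13), (2, 13), (3, 5)]
Unfold 2 (reflect across h@4): 8 holes -> [(0, 5), (1, 13), (2, 13), (3, 5), (4, 5), (5, 13), (6, 13), (7, 5)]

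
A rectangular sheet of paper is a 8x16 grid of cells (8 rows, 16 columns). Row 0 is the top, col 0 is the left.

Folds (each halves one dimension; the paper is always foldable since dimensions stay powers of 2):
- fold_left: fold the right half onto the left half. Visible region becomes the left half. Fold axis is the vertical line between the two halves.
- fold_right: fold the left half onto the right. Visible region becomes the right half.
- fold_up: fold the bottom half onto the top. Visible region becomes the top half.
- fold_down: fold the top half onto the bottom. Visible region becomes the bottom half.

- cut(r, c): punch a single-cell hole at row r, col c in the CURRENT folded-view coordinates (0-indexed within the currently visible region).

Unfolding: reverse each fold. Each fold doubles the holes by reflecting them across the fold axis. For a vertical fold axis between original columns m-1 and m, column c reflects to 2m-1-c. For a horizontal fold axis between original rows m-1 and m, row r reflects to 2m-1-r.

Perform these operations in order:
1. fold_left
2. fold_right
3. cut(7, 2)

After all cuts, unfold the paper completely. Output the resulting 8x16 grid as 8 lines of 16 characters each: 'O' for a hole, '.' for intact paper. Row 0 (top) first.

Op 1 fold_left: fold axis v@8; visible region now rows[0,8) x cols[0,8) = 8x8
Op 2 fold_right: fold axis v@4; visible region now rows[0,8) x cols[4,8) = 8x4
Op 3 cut(7, 2): punch at orig (7,6); cuts so far [(7, 6)]; region rows[0,8) x cols[4,8) = 8x4
Unfold 1 (reflect across v@4): 2 holes -> [(7, 1), (7, 6)]
Unfold 2 (reflect across v@8): 4 holes -> [(7, 1), (7, 6), (7, 9), (7, 14)]

Answer: ................
................
................
................
................
................
................
.O....O..O....O.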